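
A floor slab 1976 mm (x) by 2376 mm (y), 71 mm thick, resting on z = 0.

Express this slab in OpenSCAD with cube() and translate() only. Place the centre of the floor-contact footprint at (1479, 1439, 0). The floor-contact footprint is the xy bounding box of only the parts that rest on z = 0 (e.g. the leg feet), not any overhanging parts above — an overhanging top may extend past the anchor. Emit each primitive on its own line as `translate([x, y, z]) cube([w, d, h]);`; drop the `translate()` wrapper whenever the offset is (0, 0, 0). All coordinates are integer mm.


translate([491, 251, 0]) cube([1976, 2376, 71]);


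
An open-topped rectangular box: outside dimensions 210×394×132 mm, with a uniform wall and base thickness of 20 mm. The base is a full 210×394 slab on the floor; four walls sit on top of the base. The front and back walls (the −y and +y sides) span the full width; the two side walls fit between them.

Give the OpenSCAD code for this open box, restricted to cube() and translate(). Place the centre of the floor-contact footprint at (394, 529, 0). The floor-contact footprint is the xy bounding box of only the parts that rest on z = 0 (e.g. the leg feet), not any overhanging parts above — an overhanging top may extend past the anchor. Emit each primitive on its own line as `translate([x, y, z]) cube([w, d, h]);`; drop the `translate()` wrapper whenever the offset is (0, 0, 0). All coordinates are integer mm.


translate([289, 332, 0]) cube([210, 394, 20]);
translate([289, 332, 20]) cube([210, 20, 112]);
translate([289, 706, 20]) cube([210, 20, 112]);
translate([289, 352, 20]) cube([20, 354, 112]);
translate([479, 352, 20]) cube([20, 354, 112]);


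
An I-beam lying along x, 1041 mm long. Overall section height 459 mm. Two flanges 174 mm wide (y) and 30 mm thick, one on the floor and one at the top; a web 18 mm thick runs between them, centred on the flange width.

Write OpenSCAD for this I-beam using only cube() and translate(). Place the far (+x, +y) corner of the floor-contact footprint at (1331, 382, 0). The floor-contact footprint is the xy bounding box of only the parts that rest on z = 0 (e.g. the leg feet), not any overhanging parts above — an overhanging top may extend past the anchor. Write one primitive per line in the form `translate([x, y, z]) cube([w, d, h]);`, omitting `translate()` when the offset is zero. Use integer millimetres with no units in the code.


translate([290, 208, 0]) cube([1041, 174, 30]);
translate([290, 286, 30]) cube([1041, 18, 399]);
translate([290, 208, 429]) cube([1041, 174, 30]);


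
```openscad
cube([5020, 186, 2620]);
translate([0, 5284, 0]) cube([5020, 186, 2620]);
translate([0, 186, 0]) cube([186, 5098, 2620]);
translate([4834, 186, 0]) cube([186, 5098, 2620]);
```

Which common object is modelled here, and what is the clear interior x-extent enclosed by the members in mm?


A house (or room) frame. The interior width is 4648 mm.

Four 2620 mm walls enclosing a rectangle with no floor or roof — a room or house frame. Outside width is 5020 mm and wall thickness is 186 mm, so the interior width is 5020 − 2 × 186 = 4648 mm.


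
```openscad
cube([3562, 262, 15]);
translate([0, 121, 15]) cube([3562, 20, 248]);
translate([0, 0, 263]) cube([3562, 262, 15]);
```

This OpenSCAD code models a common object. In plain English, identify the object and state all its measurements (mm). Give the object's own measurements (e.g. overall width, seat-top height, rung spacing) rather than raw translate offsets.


An I-beam lying along x, 3562 mm long. Overall section height 278 mm. Two flanges 262 mm wide (y) and 15 mm thick, one on the floor and one at the top; a web 20 mm thick runs between them, centred on the flange width.


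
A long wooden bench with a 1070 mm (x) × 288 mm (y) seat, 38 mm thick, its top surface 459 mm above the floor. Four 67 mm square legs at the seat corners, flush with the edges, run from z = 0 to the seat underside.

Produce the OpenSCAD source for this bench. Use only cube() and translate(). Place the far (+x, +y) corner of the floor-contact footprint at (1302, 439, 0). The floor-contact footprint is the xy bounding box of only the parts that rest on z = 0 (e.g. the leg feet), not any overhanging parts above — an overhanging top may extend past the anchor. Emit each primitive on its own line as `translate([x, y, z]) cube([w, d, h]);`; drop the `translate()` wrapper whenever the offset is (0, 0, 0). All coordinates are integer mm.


translate([232, 151, 421]) cube([1070, 288, 38]);
translate([232, 151, 0]) cube([67, 67, 421]);
translate([232, 372, 0]) cube([67, 67, 421]);
translate([1235, 151, 0]) cube([67, 67, 421]);
translate([1235, 372, 0]) cube([67, 67, 421]);


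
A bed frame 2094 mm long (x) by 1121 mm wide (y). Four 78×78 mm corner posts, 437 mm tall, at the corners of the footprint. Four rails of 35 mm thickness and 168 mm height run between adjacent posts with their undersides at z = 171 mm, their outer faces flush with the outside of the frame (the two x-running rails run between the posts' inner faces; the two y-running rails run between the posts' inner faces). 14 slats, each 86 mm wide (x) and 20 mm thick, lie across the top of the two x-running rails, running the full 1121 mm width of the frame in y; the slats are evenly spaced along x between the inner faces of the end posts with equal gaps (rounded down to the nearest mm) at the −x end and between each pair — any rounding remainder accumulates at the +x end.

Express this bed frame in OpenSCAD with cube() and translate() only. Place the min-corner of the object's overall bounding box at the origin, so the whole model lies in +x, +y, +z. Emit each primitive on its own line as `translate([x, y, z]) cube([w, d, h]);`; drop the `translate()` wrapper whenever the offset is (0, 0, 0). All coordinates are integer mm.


cube([78, 78, 437]);
translate([0, 1043, 0]) cube([78, 78, 437]);
translate([2016, 0, 0]) cube([78, 78, 437]);
translate([2016, 1043, 0]) cube([78, 78, 437]);
translate([78, 0, 171]) cube([1938, 35, 168]);
translate([78, 1086, 171]) cube([1938, 35, 168]);
translate([0, 78, 171]) cube([35, 965, 168]);
translate([2059, 78, 171]) cube([35, 965, 168]);
translate([126, 0, 339]) cube([86, 1121, 20]);
translate([260, 0, 339]) cube([86, 1121, 20]);
translate([394, 0, 339]) cube([86, 1121, 20]);
translate([528, 0, 339]) cube([86, 1121, 20]);
translate([662, 0, 339]) cube([86, 1121, 20]);
translate([796, 0, 339]) cube([86, 1121, 20]);
translate([930, 0, 339]) cube([86, 1121, 20]);
translate([1064, 0, 339]) cube([86, 1121, 20]);
translate([1198, 0, 339]) cube([86, 1121, 20]);
translate([1332, 0, 339]) cube([86, 1121, 20]);
translate([1466, 0, 339]) cube([86, 1121, 20]);
translate([1600, 0, 339]) cube([86, 1121, 20]);
translate([1734, 0, 339]) cube([86, 1121, 20]);
translate([1868, 0, 339]) cube([86, 1121, 20]);


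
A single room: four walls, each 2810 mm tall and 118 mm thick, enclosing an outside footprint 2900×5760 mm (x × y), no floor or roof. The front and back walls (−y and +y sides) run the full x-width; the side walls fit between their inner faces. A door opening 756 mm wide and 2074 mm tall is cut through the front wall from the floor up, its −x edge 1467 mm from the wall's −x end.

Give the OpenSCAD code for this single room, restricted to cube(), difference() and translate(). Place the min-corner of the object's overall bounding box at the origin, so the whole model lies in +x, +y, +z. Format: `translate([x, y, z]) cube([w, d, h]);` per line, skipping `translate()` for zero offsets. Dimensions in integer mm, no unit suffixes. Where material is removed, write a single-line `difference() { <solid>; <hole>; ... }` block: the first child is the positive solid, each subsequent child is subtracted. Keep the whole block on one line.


difference() { cube([2900, 118, 2810]); translate([1467, 0, 0]) cube([756, 118, 2074]); }
translate([0, 5642, 0]) cube([2900, 118, 2810]);
translate([0, 118, 0]) cube([118, 5524, 2810]);
translate([2782, 118, 0]) cube([118, 5524, 2810]);


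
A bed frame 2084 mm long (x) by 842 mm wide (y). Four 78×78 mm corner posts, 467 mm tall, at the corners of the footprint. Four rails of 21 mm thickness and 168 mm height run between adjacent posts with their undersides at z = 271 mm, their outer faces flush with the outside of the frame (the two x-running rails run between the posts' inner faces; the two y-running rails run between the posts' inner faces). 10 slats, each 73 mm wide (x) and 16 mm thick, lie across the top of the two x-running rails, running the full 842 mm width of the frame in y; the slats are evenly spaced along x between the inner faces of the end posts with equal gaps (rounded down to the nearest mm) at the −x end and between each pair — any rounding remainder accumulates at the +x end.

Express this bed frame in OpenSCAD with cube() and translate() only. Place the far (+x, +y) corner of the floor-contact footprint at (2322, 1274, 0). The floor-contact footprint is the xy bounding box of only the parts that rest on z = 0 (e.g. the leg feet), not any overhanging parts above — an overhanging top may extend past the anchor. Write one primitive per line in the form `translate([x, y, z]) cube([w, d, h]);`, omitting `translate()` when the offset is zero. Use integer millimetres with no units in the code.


translate([238, 432, 0]) cube([78, 78, 467]);
translate([238, 1196, 0]) cube([78, 78, 467]);
translate([2244, 432, 0]) cube([78, 78, 467]);
translate([2244, 1196, 0]) cube([78, 78, 467]);
translate([316, 432, 271]) cube([1928, 21, 168]);
translate([316, 1253, 271]) cube([1928, 21, 168]);
translate([238, 510, 271]) cube([21, 686, 168]);
translate([2301, 510, 271]) cube([21, 686, 168]);
translate([424, 432, 439]) cube([73, 842, 16]);
translate([605, 432, 439]) cube([73, 842, 16]);
translate([786, 432, 439]) cube([73, 842, 16]);
translate([967, 432, 439]) cube([73, 842, 16]);
translate([1148, 432, 439]) cube([73, 842, 16]);
translate([1329, 432, 439]) cube([73, 842, 16]);
translate([1510, 432, 439]) cube([73, 842, 16]);
translate([1691, 432, 439]) cube([73, 842, 16]);
translate([1872, 432, 439]) cube([73, 842, 16]);
translate([2053, 432, 439]) cube([73, 842, 16]);


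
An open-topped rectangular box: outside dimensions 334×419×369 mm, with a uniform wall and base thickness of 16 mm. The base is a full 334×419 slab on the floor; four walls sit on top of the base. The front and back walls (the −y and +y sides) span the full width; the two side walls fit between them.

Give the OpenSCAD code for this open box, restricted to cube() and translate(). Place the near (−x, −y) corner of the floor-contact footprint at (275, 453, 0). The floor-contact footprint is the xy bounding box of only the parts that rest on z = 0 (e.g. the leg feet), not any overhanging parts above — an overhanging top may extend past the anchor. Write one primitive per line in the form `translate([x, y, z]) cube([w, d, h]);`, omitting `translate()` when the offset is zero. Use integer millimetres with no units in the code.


translate([275, 453, 0]) cube([334, 419, 16]);
translate([275, 453, 16]) cube([334, 16, 353]);
translate([275, 856, 16]) cube([334, 16, 353]);
translate([275, 469, 16]) cube([16, 387, 353]);
translate([593, 469, 16]) cube([16, 387, 353]);


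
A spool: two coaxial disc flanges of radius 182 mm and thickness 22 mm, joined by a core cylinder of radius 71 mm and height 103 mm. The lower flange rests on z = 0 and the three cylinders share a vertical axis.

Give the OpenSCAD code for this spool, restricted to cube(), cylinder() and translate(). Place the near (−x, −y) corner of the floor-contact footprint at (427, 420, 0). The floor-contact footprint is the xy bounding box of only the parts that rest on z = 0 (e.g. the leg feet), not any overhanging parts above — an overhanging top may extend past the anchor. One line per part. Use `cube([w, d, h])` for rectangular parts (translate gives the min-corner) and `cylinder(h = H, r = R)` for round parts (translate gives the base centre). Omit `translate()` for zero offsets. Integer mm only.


translate([609, 602, 0]) cylinder(h = 22, r = 182);
translate([609, 602, 22]) cylinder(h = 103, r = 71);
translate([609, 602, 125]) cylinder(h = 22, r = 182);


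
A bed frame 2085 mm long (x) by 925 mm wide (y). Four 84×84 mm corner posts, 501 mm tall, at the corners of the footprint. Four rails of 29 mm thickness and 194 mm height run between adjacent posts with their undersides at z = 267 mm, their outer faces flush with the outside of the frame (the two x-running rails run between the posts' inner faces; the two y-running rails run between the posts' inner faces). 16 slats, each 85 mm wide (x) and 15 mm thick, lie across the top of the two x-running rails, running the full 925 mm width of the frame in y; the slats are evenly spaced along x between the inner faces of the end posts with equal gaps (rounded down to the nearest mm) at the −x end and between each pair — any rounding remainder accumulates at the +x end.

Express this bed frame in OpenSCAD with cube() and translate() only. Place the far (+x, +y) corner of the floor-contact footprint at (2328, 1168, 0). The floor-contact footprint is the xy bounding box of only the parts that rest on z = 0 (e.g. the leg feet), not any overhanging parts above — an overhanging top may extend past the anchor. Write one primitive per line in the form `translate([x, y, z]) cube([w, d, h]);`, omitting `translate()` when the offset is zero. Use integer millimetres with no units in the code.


translate([243, 243, 0]) cube([84, 84, 501]);
translate([243, 1084, 0]) cube([84, 84, 501]);
translate([2244, 243, 0]) cube([84, 84, 501]);
translate([2244, 1084, 0]) cube([84, 84, 501]);
translate([327, 243, 267]) cube([1917, 29, 194]);
translate([327, 1139, 267]) cube([1917, 29, 194]);
translate([243, 327, 267]) cube([29, 757, 194]);
translate([2299, 327, 267]) cube([29, 757, 194]);
translate([359, 243, 461]) cube([85, 925, 15]);
translate([476, 243, 461]) cube([85, 925, 15]);
translate([593, 243, 461]) cube([85, 925, 15]);
translate([710, 243, 461]) cube([85, 925, 15]);
translate([827, 243, 461]) cube([85, 925, 15]);
translate([944, 243, 461]) cube([85, 925, 15]);
translate([1061, 243, 461]) cube([85, 925, 15]);
translate([1178, 243, 461]) cube([85, 925, 15]);
translate([1295, 243, 461]) cube([85, 925, 15]);
translate([1412, 243, 461]) cube([85, 925, 15]);
translate([1529, 243, 461]) cube([85, 925, 15]);
translate([1646, 243, 461]) cube([85, 925, 15]);
translate([1763, 243, 461]) cube([85, 925, 15]);
translate([1880, 243, 461]) cube([85, 925, 15]);
translate([1997, 243, 461]) cube([85, 925, 15]);
translate([2114, 243, 461]) cube([85, 925, 15]);


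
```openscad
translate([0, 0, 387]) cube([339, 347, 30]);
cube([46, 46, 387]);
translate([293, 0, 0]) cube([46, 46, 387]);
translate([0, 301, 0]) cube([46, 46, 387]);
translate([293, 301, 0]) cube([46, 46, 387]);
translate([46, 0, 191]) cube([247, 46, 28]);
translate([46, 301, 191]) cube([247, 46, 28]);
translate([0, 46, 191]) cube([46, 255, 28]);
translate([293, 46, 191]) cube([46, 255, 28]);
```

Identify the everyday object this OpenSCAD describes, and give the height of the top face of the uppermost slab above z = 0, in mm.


A stool. The seat height is 417 mm.

A 339×347×30 slab at z = 387 on four corner posts — a stool. The seat top is 387 + 30 = 417 mm.


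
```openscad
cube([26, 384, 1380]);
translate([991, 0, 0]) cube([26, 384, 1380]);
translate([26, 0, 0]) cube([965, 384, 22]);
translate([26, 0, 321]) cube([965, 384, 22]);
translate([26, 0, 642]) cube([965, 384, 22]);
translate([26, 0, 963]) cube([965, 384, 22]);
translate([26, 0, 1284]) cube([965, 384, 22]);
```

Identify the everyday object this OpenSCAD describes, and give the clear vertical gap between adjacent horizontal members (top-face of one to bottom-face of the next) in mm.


A bookshelf. The clear shelf gap is 299 mm.

Two tall side panels with 5 horizontal boards between them — a bookshelf. The first two shelf undersides are at z = 0 and z = 321; with shelf thickness 22, the clear gap is 321 − 0 − 22 = 299 mm.


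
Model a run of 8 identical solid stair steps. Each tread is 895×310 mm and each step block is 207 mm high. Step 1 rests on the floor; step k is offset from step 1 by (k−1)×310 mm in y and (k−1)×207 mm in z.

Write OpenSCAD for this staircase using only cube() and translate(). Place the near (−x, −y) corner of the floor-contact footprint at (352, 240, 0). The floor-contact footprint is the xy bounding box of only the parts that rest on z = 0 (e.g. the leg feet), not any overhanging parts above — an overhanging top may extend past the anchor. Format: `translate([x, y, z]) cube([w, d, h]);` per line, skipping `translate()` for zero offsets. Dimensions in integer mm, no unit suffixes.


translate([352, 240, 0]) cube([895, 310, 207]);
translate([352, 550, 207]) cube([895, 310, 207]);
translate([352, 860, 414]) cube([895, 310, 207]);
translate([352, 1170, 621]) cube([895, 310, 207]);
translate([352, 1480, 828]) cube([895, 310, 207]);
translate([352, 1790, 1035]) cube([895, 310, 207]);
translate([352, 2100, 1242]) cube([895, 310, 207]);
translate([352, 2410, 1449]) cube([895, 310, 207]);


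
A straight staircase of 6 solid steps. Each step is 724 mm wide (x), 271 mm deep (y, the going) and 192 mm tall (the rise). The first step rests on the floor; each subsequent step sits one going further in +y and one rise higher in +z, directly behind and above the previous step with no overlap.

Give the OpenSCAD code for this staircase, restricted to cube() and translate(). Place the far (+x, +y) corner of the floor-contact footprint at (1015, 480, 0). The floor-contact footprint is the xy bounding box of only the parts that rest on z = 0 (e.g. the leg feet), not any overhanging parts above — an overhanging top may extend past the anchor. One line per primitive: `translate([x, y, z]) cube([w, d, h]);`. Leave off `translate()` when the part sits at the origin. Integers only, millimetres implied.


translate([291, 209, 0]) cube([724, 271, 192]);
translate([291, 480, 192]) cube([724, 271, 192]);
translate([291, 751, 384]) cube([724, 271, 192]);
translate([291, 1022, 576]) cube([724, 271, 192]);
translate([291, 1293, 768]) cube([724, 271, 192]);
translate([291, 1564, 960]) cube([724, 271, 192]);


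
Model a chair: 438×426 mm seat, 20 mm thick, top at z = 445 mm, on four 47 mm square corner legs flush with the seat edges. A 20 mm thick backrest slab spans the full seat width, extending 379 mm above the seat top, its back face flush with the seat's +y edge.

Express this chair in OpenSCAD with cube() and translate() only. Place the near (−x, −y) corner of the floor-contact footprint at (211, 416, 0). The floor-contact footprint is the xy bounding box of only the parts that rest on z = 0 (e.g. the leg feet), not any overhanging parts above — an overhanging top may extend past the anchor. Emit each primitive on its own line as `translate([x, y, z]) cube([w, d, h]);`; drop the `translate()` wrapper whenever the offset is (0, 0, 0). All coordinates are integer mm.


translate([211, 416, 425]) cube([438, 426, 20]);
translate([211, 416, 0]) cube([47, 47, 425]);
translate([602, 416, 0]) cube([47, 47, 425]);
translate([211, 795, 0]) cube([47, 47, 425]);
translate([602, 795, 0]) cube([47, 47, 425]);
translate([211, 822, 445]) cube([438, 20, 379]);


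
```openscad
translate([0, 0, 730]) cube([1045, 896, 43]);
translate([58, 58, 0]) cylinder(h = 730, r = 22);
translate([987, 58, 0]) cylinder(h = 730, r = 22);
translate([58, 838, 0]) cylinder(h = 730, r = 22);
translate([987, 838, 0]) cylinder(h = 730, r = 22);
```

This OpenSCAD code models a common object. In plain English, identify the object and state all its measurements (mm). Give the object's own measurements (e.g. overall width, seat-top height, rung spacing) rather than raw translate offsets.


A table: top 1045 mm (x) × 896 mm (y), 43 mm thick, upper face at z = 773 mm, on four round legs of 44 mm diameter, each leg's bounding box inset 36 mm from the nearest pair of top edges from z = 0 to the bottom of the top.


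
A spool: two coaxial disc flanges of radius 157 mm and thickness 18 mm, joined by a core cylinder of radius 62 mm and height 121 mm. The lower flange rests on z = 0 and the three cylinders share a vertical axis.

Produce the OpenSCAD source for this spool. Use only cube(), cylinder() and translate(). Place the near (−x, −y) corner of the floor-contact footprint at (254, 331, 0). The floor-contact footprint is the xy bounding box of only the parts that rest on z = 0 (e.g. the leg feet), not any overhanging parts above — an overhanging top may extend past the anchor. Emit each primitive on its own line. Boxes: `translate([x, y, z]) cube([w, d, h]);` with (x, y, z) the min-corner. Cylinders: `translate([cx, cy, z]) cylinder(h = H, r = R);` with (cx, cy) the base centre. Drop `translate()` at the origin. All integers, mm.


translate([411, 488, 0]) cylinder(h = 18, r = 157);
translate([411, 488, 18]) cylinder(h = 121, r = 62);
translate([411, 488, 139]) cylinder(h = 18, r = 157);


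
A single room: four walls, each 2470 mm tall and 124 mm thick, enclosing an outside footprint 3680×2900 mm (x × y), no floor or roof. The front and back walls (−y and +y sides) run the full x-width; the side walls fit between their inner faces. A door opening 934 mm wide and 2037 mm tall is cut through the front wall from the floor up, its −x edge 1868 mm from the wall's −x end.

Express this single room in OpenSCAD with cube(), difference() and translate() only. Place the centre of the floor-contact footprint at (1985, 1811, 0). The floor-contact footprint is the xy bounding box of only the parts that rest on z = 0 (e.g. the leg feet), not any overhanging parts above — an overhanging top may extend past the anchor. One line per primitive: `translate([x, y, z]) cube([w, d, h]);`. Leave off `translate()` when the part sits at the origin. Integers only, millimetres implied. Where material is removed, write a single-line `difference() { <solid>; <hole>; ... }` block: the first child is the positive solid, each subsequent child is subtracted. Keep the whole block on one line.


difference() { translate([145, 361, 0]) cube([3680, 124, 2470]); translate([2013, 361, 0]) cube([934, 124, 2037]); }
translate([145, 3137, 0]) cube([3680, 124, 2470]);
translate([145, 485, 0]) cube([124, 2652, 2470]);
translate([3701, 485, 0]) cube([124, 2652, 2470]);


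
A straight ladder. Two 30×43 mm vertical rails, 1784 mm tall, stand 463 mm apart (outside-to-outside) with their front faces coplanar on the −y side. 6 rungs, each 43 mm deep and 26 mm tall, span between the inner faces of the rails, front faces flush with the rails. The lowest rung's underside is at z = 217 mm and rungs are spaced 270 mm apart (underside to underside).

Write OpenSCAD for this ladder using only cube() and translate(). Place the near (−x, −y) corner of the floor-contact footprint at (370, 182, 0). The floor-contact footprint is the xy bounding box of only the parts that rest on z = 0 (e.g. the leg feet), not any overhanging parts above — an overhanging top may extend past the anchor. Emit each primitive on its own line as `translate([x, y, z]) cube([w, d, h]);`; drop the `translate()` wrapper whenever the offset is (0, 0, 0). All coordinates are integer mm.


translate([370, 182, 0]) cube([30, 43, 1784]);
translate([803, 182, 0]) cube([30, 43, 1784]);
translate([400, 182, 217]) cube([403, 43, 26]);
translate([400, 182, 487]) cube([403, 43, 26]);
translate([400, 182, 757]) cube([403, 43, 26]);
translate([400, 182, 1027]) cube([403, 43, 26]);
translate([400, 182, 1297]) cube([403, 43, 26]);
translate([400, 182, 1567]) cube([403, 43, 26]);


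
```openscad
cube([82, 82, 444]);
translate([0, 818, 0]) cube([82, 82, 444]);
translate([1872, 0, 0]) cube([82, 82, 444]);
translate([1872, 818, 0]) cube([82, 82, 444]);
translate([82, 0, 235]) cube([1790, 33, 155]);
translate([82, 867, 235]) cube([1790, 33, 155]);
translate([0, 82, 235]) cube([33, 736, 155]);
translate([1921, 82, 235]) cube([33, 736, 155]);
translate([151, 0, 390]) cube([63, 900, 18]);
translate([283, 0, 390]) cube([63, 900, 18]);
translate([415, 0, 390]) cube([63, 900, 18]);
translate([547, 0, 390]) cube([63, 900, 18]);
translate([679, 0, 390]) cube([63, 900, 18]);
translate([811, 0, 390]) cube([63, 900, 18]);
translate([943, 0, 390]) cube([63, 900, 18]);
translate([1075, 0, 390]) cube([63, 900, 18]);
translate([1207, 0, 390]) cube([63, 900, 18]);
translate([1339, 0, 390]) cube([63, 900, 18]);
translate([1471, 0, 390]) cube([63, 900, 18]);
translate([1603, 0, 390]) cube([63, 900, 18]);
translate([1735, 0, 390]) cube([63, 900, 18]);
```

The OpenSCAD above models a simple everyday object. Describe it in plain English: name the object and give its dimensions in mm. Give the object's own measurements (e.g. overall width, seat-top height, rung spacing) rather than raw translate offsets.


A bed frame 1954 mm long (x) by 900 mm wide (y). Four 82×82 mm corner posts, 444 mm tall, at the corners of the footprint. Four rails of 33 mm thickness and 155 mm height run between adjacent posts with their undersides at z = 235 mm, their outer faces flush with the outside of the frame (the two x-running rails run between the posts' inner faces; the two y-running rails run between the posts' inner faces). 13 slats, each 63 mm wide (x) and 18 mm thick, lie across the top of the two x-running rails, running the full 900 mm width of the frame in y; along x they sit between the end posts with a 69 mm gap after the −x posts and between neighbouring slats, leaving 74 mm before the +x posts.


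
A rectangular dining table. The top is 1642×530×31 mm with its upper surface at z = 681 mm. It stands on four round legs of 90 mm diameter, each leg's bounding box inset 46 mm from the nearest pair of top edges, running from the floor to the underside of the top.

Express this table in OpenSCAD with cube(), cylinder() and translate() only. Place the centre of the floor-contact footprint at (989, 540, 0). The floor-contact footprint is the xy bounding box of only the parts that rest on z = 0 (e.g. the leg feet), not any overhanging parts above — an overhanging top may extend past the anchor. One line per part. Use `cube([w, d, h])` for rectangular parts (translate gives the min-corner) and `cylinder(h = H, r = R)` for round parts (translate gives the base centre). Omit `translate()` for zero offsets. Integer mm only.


translate([168, 275, 650]) cube([1642, 530, 31]);
translate([259, 366, 0]) cylinder(h = 650, r = 45);
translate([1719, 366, 0]) cylinder(h = 650, r = 45);
translate([259, 714, 0]) cylinder(h = 650, r = 45);
translate([1719, 714, 0]) cylinder(h = 650, r = 45);


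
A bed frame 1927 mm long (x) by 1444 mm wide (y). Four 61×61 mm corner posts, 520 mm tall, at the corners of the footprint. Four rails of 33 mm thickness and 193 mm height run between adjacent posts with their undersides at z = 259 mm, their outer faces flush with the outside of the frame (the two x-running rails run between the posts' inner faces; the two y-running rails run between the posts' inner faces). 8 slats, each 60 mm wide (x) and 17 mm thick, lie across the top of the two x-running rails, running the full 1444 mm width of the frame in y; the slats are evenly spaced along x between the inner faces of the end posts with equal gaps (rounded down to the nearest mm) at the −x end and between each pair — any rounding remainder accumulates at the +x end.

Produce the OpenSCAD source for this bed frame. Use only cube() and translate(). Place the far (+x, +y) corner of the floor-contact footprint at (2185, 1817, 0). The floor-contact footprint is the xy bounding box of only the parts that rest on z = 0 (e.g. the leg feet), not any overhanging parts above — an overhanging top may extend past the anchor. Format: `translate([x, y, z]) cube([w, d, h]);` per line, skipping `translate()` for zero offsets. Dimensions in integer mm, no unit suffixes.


// slat z = rail_z + rail_h = 259 + 193 = 452
// slat gap = ⌊(1805 − 8·60) / 9⌋ = 147
translate([258, 373, 0]) cube([61, 61, 520]);
translate([258, 1756, 0]) cube([61, 61, 520]);
translate([2124, 373, 0]) cube([61, 61, 520]);
translate([2124, 1756, 0]) cube([61, 61, 520]);
translate([319, 373, 259]) cube([1805, 33, 193]);
translate([319, 1784, 259]) cube([1805, 33, 193]);
translate([258, 434, 259]) cube([33, 1322, 193]);
translate([2152, 434, 259]) cube([33, 1322, 193]);
translate([466, 373, 452]) cube([60, 1444, 17]);
translate([673, 373, 452]) cube([60, 1444, 17]);
translate([880, 373, 452]) cube([60, 1444, 17]);
translate([1087, 373, 452]) cube([60, 1444, 17]);
translate([1294, 373, 452]) cube([60, 1444, 17]);
translate([1501, 373, 452]) cube([60, 1444, 17]);
translate([1708, 373, 452]) cube([60, 1444, 17]);
translate([1915, 373, 452]) cube([60, 1444, 17]);


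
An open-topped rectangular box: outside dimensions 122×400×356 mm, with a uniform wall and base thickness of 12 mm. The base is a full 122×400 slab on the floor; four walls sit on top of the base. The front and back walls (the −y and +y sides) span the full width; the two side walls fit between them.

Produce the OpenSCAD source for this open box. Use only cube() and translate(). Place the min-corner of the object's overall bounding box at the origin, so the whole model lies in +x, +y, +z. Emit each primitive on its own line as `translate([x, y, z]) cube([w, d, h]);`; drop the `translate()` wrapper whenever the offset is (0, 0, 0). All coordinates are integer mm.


cube([122, 400, 12]);
translate([0, 0, 12]) cube([122, 12, 344]);
translate([0, 388, 12]) cube([122, 12, 344]);
translate([0, 12, 12]) cube([12, 376, 344]);
translate([110, 12, 12]) cube([12, 376, 344]);


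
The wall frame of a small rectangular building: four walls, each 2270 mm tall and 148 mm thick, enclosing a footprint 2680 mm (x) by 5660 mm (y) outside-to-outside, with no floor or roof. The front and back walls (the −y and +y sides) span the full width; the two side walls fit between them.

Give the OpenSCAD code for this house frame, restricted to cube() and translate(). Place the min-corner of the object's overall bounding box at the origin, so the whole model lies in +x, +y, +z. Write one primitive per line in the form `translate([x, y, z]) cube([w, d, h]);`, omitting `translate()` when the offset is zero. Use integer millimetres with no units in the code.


cube([2680, 148, 2270]);
translate([0, 5512, 0]) cube([2680, 148, 2270]);
translate([0, 148, 0]) cube([148, 5364, 2270]);
translate([2532, 148, 0]) cube([148, 5364, 2270]);


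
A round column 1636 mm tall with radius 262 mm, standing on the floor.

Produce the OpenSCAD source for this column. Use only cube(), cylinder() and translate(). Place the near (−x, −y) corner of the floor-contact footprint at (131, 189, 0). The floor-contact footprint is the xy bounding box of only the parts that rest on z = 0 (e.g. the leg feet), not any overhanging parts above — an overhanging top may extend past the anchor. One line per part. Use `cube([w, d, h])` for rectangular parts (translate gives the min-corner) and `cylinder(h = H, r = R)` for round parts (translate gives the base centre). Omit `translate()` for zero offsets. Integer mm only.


translate([393, 451, 0]) cylinder(h = 1636, r = 262);


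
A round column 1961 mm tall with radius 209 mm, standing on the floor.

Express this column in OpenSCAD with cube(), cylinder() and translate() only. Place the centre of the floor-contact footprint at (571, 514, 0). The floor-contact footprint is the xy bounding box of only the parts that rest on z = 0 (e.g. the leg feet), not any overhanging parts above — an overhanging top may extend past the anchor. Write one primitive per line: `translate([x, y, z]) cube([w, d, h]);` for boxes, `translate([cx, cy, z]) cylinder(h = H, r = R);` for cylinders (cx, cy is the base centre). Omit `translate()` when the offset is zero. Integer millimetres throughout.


translate([571, 514, 0]) cylinder(h = 1961, r = 209);


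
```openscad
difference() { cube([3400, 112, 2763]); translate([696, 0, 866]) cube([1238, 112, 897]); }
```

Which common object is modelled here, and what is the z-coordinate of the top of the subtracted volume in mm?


A wall with a window opening. The window head height is 1763 mm.

A wall with a rectangular opening subtracted — a window. Sill at z = 866, opening 897 mm tall, so the head is at 866 + 897 = 1763 mm.


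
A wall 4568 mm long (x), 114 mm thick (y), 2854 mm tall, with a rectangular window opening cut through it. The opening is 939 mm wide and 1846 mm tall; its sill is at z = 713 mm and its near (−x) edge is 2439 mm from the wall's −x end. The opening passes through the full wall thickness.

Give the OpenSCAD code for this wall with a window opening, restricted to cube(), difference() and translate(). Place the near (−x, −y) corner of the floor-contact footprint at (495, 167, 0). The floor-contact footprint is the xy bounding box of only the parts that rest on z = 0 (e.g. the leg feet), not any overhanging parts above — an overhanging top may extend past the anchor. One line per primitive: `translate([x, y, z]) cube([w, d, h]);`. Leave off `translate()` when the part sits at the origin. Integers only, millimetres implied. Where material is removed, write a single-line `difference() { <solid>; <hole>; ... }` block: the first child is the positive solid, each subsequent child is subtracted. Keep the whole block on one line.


difference() { translate([495, 167, 0]) cube([4568, 114, 2854]); translate([2934, 167, 713]) cube([939, 114, 1846]); }


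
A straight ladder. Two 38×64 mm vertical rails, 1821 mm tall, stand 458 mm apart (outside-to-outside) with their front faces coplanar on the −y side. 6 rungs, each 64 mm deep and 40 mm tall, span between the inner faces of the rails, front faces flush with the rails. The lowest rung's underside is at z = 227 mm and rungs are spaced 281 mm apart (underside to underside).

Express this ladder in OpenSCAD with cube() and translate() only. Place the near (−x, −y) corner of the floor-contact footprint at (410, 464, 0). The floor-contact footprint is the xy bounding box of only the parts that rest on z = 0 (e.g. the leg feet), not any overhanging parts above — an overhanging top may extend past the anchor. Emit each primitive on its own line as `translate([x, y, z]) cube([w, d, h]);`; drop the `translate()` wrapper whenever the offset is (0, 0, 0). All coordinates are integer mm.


translate([410, 464, 0]) cube([38, 64, 1821]);
translate([830, 464, 0]) cube([38, 64, 1821]);
translate([448, 464, 227]) cube([382, 64, 40]);
translate([448, 464, 508]) cube([382, 64, 40]);
translate([448, 464, 789]) cube([382, 64, 40]);
translate([448, 464, 1070]) cube([382, 64, 40]);
translate([448, 464, 1351]) cube([382, 64, 40]);
translate([448, 464, 1632]) cube([382, 64, 40]);


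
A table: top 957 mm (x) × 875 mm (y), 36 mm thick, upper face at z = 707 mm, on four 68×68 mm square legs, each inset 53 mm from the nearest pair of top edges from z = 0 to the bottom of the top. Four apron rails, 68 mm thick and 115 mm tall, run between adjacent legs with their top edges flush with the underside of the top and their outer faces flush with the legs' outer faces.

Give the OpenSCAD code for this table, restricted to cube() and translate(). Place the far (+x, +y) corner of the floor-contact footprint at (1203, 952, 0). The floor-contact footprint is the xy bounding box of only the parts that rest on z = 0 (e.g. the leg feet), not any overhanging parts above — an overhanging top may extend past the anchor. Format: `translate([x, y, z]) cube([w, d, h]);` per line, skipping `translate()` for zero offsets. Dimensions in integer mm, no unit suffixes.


translate([299, 130, 671]) cube([957, 875, 36]);
translate([352, 183, 0]) cube([68, 68, 671]);
translate([1135, 183, 0]) cube([68, 68, 671]);
translate([352, 884, 0]) cube([68, 68, 671]);
translate([1135, 884, 0]) cube([68, 68, 671]);
translate([420, 183, 556]) cube([715, 68, 115]);
translate([420, 884, 556]) cube([715, 68, 115]);
translate([352, 251, 556]) cube([68, 633, 115]);
translate([1135, 251, 556]) cube([68, 633, 115]);


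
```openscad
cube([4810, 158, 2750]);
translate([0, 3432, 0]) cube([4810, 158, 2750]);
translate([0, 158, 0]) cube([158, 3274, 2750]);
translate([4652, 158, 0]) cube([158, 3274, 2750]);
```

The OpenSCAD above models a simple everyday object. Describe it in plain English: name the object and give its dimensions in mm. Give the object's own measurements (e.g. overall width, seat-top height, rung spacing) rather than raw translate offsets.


The wall frame of a small rectangular building: four walls, each 2750 mm tall and 158 mm thick, enclosing a footprint 4810 mm (x) by 3590 mm (y) outside-to-outside, with no floor or roof. The front and back walls (the −y and +y sides) span the full width; the two side walls fit between them.


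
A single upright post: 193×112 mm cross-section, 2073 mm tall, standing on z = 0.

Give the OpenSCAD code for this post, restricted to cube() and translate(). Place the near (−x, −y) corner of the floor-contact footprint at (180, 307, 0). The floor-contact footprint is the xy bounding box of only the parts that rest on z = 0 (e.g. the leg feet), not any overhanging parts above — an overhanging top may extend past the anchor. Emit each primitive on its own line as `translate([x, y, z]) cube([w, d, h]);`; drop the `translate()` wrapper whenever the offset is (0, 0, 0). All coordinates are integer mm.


translate([180, 307, 0]) cube([193, 112, 2073]);


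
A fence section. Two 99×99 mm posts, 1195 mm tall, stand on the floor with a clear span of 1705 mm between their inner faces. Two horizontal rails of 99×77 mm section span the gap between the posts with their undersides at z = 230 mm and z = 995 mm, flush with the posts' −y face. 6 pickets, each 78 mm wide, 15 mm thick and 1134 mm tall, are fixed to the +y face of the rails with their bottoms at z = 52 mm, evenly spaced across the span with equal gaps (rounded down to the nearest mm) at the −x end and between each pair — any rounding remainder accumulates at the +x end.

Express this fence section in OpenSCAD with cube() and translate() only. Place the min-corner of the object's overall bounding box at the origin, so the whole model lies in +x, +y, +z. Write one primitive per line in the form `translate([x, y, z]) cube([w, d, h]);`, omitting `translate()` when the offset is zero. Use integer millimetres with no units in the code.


cube([99, 99, 1195]);
translate([1804, 0, 0]) cube([99, 99, 1195]);
translate([99, 0, 230]) cube([1705, 99, 77]);
translate([99, 0, 995]) cube([1705, 99, 77]);
translate([275, 99, 52]) cube([78, 15, 1134]);
translate([529, 99, 52]) cube([78, 15, 1134]);
translate([783, 99, 52]) cube([78, 15, 1134]);
translate([1037, 99, 52]) cube([78, 15, 1134]);
translate([1291, 99, 52]) cube([78, 15, 1134]);
translate([1545, 99, 52]) cube([78, 15, 1134]);


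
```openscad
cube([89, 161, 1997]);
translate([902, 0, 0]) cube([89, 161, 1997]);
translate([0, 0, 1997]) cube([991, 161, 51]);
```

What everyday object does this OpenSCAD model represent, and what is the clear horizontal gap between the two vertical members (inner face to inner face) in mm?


A door frame. The clear opening width is 813 mm.

Two 1997 mm tall posts with a header on top — a door frame. The left jamb is 89 mm wide at x = 0; the right jamb starts at x = 902. The clear opening is 902 − 89 = 813 mm.


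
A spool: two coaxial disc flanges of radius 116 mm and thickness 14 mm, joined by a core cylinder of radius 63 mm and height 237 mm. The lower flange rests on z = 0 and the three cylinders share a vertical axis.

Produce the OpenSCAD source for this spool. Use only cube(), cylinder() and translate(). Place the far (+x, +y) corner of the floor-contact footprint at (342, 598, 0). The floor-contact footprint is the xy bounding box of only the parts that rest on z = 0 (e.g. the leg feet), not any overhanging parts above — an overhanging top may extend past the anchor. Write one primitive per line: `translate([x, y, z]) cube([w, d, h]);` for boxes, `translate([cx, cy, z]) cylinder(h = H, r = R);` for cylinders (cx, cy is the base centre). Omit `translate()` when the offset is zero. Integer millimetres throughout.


translate([226, 482, 0]) cylinder(h = 14, r = 116);
translate([226, 482, 14]) cylinder(h = 237, r = 63);
translate([226, 482, 251]) cylinder(h = 14, r = 116);
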